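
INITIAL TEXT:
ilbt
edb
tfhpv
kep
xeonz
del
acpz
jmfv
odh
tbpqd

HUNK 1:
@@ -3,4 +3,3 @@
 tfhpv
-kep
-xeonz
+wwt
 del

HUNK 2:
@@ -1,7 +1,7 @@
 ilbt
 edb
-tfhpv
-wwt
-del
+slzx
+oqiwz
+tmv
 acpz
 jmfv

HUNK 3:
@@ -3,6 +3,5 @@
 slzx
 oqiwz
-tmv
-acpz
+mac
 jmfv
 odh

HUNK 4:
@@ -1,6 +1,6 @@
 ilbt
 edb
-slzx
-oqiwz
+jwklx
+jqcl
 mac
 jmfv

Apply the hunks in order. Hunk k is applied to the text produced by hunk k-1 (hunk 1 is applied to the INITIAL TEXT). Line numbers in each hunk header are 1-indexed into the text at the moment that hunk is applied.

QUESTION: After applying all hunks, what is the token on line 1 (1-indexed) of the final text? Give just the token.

Answer: ilbt

Derivation:
Hunk 1: at line 3 remove [kep,xeonz] add [wwt] -> 9 lines: ilbt edb tfhpv wwt del acpz jmfv odh tbpqd
Hunk 2: at line 1 remove [tfhpv,wwt,del] add [slzx,oqiwz,tmv] -> 9 lines: ilbt edb slzx oqiwz tmv acpz jmfv odh tbpqd
Hunk 3: at line 3 remove [tmv,acpz] add [mac] -> 8 lines: ilbt edb slzx oqiwz mac jmfv odh tbpqd
Hunk 4: at line 1 remove [slzx,oqiwz] add [jwklx,jqcl] -> 8 lines: ilbt edb jwklx jqcl mac jmfv odh tbpqd
Final line 1: ilbt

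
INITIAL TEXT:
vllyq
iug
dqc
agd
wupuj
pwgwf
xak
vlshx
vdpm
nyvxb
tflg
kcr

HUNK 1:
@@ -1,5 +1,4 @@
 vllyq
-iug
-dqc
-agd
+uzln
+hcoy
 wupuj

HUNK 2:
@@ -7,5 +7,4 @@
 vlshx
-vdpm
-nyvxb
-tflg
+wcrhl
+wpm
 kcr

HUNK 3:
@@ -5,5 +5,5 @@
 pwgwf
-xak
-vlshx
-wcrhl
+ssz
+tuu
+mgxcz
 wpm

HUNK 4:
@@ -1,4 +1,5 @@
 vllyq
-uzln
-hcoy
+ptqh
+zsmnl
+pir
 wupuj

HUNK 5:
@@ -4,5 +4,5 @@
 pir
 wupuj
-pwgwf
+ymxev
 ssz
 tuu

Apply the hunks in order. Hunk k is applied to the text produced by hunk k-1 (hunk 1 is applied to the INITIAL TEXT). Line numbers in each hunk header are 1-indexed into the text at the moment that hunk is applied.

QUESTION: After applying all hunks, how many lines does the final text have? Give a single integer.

Hunk 1: at line 1 remove [iug,dqc,agd] add [uzln,hcoy] -> 11 lines: vllyq uzln hcoy wupuj pwgwf xak vlshx vdpm nyvxb tflg kcr
Hunk 2: at line 7 remove [vdpm,nyvxb,tflg] add [wcrhl,wpm] -> 10 lines: vllyq uzln hcoy wupuj pwgwf xak vlshx wcrhl wpm kcr
Hunk 3: at line 5 remove [xak,vlshx,wcrhl] add [ssz,tuu,mgxcz] -> 10 lines: vllyq uzln hcoy wupuj pwgwf ssz tuu mgxcz wpm kcr
Hunk 4: at line 1 remove [uzln,hcoy] add [ptqh,zsmnl,pir] -> 11 lines: vllyq ptqh zsmnl pir wupuj pwgwf ssz tuu mgxcz wpm kcr
Hunk 5: at line 4 remove [pwgwf] add [ymxev] -> 11 lines: vllyq ptqh zsmnl pir wupuj ymxev ssz tuu mgxcz wpm kcr
Final line count: 11

Answer: 11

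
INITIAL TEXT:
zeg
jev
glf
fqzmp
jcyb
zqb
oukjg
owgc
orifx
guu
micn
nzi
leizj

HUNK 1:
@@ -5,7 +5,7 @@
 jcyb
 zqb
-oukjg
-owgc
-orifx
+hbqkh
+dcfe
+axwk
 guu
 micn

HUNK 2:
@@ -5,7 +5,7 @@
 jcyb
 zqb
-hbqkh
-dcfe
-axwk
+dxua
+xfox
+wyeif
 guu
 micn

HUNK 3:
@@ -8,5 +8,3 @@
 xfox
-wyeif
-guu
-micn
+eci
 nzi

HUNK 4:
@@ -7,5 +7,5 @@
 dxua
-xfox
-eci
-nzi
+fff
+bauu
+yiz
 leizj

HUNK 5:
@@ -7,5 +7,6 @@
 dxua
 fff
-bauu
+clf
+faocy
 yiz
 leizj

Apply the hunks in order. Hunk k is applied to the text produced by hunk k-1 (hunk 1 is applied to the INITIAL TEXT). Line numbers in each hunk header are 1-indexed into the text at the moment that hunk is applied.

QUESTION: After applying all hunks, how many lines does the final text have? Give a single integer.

Answer: 12

Derivation:
Hunk 1: at line 5 remove [oukjg,owgc,orifx] add [hbqkh,dcfe,axwk] -> 13 lines: zeg jev glf fqzmp jcyb zqb hbqkh dcfe axwk guu micn nzi leizj
Hunk 2: at line 5 remove [hbqkh,dcfe,axwk] add [dxua,xfox,wyeif] -> 13 lines: zeg jev glf fqzmp jcyb zqb dxua xfox wyeif guu micn nzi leizj
Hunk 3: at line 8 remove [wyeif,guu,micn] add [eci] -> 11 lines: zeg jev glf fqzmp jcyb zqb dxua xfox eci nzi leizj
Hunk 4: at line 7 remove [xfox,eci,nzi] add [fff,bauu,yiz] -> 11 lines: zeg jev glf fqzmp jcyb zqb dxua fff bauu yiz leizj
Hunk 5: at line 7 remove [bauu] add [clf,faocy] -> 12 lines: zeg jev glf fqzmp jcyb zqb dxua fff clf faocy yiz leizj
Final line count: 12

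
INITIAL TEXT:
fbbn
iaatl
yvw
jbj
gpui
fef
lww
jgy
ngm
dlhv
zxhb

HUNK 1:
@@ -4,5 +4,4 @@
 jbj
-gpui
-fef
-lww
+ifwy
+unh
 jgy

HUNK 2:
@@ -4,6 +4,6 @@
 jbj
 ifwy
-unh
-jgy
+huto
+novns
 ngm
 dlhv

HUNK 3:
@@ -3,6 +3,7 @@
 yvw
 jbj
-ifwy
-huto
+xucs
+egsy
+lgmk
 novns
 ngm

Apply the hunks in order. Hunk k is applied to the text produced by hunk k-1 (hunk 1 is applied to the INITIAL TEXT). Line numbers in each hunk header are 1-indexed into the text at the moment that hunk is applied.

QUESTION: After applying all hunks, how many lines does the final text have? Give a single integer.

Hunk 1: at line 4 remove [gpui,fef,lww] add [ifwy,unh] -> 10 lines: fbbn iaatl yvw jbj ifwy unh jgy ngm dlhv zxhb
Hunk 2: at line 4 remove [unh,jgy] add [huto,novns] -> 10 lines: fbbn iaatl yvw jbj ifwy huto novns ngm dlhv zxhb
Hunk 3: at line 3 remove [ifwy,huto] add [xucs,egsy,lgmk] -> 11 lines: fbbn iaatl yvw jbj xucs egsy lgmk novns ngm dlhv zxhb
Final line count: 11

Answer: 11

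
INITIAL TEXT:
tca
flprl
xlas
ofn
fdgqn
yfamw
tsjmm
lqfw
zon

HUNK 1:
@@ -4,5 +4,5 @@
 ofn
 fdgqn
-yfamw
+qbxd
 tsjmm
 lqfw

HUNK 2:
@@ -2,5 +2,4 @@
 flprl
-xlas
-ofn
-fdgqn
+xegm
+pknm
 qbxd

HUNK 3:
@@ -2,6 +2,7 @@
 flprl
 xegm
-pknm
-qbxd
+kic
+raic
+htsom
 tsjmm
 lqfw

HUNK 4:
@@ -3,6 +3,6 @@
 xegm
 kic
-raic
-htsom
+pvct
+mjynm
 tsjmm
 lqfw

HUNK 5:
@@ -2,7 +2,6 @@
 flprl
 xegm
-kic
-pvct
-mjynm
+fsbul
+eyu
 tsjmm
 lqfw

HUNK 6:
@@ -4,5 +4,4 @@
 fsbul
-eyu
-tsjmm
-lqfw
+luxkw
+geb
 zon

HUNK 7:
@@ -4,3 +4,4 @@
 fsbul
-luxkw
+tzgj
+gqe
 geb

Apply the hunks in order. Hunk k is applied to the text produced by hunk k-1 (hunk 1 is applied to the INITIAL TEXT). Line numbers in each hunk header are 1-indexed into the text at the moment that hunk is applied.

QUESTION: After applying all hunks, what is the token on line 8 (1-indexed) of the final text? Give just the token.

Answer: zon

Derivation:
Hunk 1: at line 4 remove [yfamw] add [qbxd] -> 9 lines: tca flprl xlas ofn fdgqn qbxd tsjmm lqfw zon
Hunk 2: at line 2 remove [xlas,ofn,fdgqn] add [xegm,pknm] -> 8 lines: tca flprl xegm pknm qbxd tsjmm lqfw zon
Hunk 3: at line 2 remove [pknm,qbxd] add [kic,raic,htsom] -> 9 lines: tca flprl xegm kic raic htsom tsjmm lqfw zon
Hunk 4: at line 3 remove [raic,htsom] add [pvct,mjynm] -> 9 lines: tca flprl xegm kic pvct mjynm tsjmm lqfw zon
Hunk 5: at line 2 remove [kic,pvct,mjynm] add [fsbul,eyu] -> 8 lines: tca flprl xegm fsbul eyu tsjmm lqfw zon
Hunk 6: at line 4 remove [eyu,tsjmm,lqfw] add [luxkw,geb] -> 7 lines: tca flprl xegm fsbul luxkw geb zon
Hunk 7: at line 4 remove [luxkw] add [tzgj,gqe] -> 8 lines: tca flprl xegm fsbul tzgj gqe geb zon
Final line 8: zon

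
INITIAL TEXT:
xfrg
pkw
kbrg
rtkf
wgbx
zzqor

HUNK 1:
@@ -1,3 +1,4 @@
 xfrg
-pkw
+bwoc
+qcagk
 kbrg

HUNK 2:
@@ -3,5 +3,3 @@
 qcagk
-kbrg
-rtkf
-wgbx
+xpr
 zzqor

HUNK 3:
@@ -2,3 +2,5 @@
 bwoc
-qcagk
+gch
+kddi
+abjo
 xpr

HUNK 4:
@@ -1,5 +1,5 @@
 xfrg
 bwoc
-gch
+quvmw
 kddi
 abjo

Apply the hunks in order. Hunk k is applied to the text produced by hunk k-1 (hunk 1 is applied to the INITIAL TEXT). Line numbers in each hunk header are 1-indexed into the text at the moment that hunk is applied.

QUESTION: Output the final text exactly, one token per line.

Hunk 1: at line 1 remove [pkw] add [bwoc,qcagk] -> 7 lines: xfrg bwoc qcagk kbrg rtkf wgbx zzqor
Hunk 2: at line 3 remove [kbrg,rtkf,wgbx] add [xpr] -> 5 lines: xfrg bwoc qcagk xpr zzqor
Hunk 3: at line 2 remove [qcagk] add [gch,kddi,abjo] -> 7 lines: xfrg bwoc gch kddi abjo xpr zzqor
Hunk 4: at line 1 remove [gch] add [quvmw] -> 7 lines: xfrg bwoc quvmw kddi abjo xpr zzqor

Answer: xfrg
bwoc
quvmw
kddi
abjo
xpr
zzqor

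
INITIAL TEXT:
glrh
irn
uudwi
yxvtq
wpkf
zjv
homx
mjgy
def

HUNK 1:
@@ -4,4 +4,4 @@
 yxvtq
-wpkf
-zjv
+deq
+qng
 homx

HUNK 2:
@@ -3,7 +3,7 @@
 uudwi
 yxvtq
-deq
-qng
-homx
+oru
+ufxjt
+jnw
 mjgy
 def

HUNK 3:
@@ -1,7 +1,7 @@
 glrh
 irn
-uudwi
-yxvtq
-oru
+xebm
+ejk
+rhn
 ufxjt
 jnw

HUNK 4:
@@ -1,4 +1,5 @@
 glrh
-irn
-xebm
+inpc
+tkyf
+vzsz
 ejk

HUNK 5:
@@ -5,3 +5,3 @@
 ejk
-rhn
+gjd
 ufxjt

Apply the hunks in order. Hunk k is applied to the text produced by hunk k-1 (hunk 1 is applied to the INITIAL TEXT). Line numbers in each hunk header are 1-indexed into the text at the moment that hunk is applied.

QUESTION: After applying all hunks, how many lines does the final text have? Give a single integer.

Hunk 1: at line 4 remove [wpkf,zjv] add [deq,qng] -> 9 lines: glrh irn uudwi yxvtq deq qng homx mjgy def
Hunk 2: at line 3 remove [deq,qng,homx] add [oru,ufxjt,jnw] -> 9 lines: glrh irn uudwi yxvtq oru ufxjt jnw mjgy def
Hunk 3: at line 1 remove [uudwi,yxvtq,oru] add [xebm,ejk,rhn] -> 9 lines: glrh irn xebm ejk rhn ufxjt jnw mjgy def
Hunk 4: at line 1 remove [irn,xebm] add [inpc,tkyf,vzsz] -> 10 lines: glrh inpc tkyf vzsz ejk rhn ufxjt jnw mjgy def
Hunk 5: at line 5 remove [rhn] add [gjd] -> 10 lines: glrh inpc tkyf vzsz ejk gjd ufxjt jnw mjgy def
Final line count: 10

Answer: 10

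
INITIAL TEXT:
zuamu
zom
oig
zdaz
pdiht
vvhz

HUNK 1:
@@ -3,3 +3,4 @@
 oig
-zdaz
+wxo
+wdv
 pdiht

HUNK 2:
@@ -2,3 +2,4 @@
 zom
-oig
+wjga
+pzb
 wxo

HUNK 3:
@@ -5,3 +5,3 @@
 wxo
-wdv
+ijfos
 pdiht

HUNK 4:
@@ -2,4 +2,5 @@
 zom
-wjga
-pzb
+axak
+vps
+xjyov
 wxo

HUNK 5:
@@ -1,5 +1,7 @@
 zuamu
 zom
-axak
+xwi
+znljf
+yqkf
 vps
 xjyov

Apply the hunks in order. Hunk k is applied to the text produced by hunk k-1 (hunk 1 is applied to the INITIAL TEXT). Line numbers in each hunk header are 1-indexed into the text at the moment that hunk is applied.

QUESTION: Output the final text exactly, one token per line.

Hunk 1: at line 3 remove [zdaz] add [wxo,wdv] -> 7 lines: zuamu zom oig wxo wdv pdiht vvhz
Hunk 2: at line 2 remove [oig] add [wjga,pzb] -> 8 lines: zuamu zom wjga pzb wxo wdv pdiht vvhz
Hunk 3: at line 5 remove [wdv] add [ijfos] -> 8 lines: zuamu zom wjga pzb wxo ijfos pdiht vvhz
Hunk 4: at line 2 remove [wjga,pzb] add [axak,vps,xjyov] -> 9 lines: zuamu zom axak vps xjyov wxo ijfos pdiht vvhz
Hunk 5: at line 1 remove [axak] add [xwi,znljf,yqkf] -> 11 lines: zuamu zom xwi znljf yqkf vps xjyov wxo ijfos pdiht vvhz

Answer: zuamu
zom
xwi
znljf
yqkf
vps
xjyov
wxo
ijfos
pdiht
vvhz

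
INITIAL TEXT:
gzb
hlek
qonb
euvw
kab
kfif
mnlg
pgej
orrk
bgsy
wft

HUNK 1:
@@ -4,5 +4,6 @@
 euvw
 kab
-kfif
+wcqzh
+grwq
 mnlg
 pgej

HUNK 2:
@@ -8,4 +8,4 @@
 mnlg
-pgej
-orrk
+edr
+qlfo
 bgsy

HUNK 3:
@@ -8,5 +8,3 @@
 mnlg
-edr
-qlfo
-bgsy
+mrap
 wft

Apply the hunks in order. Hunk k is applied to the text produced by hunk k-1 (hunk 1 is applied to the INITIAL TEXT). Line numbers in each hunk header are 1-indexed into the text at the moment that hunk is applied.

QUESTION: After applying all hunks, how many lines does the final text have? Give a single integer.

Hunk 1: at line 4 remove [kfif] add [wcqzh,grwq] -> 12 lines: gzb hlek qonb euvw kab wcqzh grwq mnlg pgej orrk bgsy wft
Hunk 2: at line 8 remove [pgej,orrk] add [edr,qlfo] -> 12 lines: gzb hlek qonb euvw kab wcqzh grwq mnlg edr qlfo bgsy wft
Hunk 3: at line 8 remove [edr,qlfo,bgsy] add [mrap] -> 10 lines: gzb hlek qonb euvw kab wcqzh grwq mnlg mrap wft
Final line count: 10

Answer: 10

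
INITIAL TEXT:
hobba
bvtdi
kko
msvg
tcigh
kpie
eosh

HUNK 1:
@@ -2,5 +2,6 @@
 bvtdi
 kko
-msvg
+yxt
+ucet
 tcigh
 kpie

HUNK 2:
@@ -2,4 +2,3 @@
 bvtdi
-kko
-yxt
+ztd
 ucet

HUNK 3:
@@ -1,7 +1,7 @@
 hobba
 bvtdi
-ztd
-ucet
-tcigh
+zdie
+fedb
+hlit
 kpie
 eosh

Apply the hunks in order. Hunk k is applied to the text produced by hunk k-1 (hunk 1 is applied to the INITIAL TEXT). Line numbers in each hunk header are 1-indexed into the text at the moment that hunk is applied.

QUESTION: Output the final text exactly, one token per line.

Hunk 1: at line 2 remove [msvg] add [yxt,ucet] -> 8 lines: hobba bvtdi kko yxt ucet tcigh kpie eosh
Hunk 2: at line 2 remove [kko,yxt] add [ztd] -> 7 lines: hobba bvtdi ztd ucet tcigh kpie eosh
Hunk 3: at line 1 remove [ztd,ucet,tcigh] add [zdie,fedb,hlit] -> 7 lines: hobba bvtdi zdie fedb hlit kpie eosh

Answer: hobba
bvtdi
zdie
fedb
hlit
kpie
eosh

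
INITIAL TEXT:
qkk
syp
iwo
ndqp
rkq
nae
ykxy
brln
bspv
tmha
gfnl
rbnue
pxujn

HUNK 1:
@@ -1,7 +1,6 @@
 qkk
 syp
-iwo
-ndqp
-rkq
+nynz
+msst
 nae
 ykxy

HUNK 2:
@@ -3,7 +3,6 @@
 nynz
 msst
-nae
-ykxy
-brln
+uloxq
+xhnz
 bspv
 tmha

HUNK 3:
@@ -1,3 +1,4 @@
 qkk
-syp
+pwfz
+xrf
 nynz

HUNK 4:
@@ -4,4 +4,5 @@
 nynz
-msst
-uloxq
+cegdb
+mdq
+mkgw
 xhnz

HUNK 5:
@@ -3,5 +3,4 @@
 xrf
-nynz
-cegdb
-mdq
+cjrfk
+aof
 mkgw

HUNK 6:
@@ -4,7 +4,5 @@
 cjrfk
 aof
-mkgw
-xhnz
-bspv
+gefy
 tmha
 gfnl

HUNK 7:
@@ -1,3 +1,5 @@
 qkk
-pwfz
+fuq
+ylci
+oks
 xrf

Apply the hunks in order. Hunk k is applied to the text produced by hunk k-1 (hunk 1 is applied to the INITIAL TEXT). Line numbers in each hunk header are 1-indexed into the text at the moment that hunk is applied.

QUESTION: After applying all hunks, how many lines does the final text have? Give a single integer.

Answer: 12

Derivation:
Hunk 1: at line 1 remove [iwo,ndqp,rkq] add [nynz,msst] -> 12 lines: qkk syp nynz msst nae ykxy brln bspv tmha gfnl rbnue pxujn
Hunk 2: at line 3 remove [nae,ykxy,brln] add [uloxq,xhnz] -> 11 lines: qkk syp nynz msst uloxq xhnz bspv tmha gfnl rbnue pxujn
Hunk 3: at line 1 remove [syp] add [pwfz,xrf] -> 12 lines: qkk pwfz xrf nynz msst uloxq xhnz bspv tmha gfnl rbnue pxujn
Hunk 4: at line 4 remove [msst,uloxq] add [cegdb,mdq,mkgw] -> 13 lines: qkk pwfz xrf nynz cegdb mdq mkgw xhnz bspv tmha gfnl rbnue pxujn
Hunk 5: at line 3 remove [nynz,cegdb,mdq] add [cjrfk,aof] -> 12 lines: qkk pwfz xrf cjrfk aof mkgw xhnz bspv tmha gfnl rbnue pxujn
Hunk 6: at line 4 remove [mkgw,xhnz,bspv] add [gefy] -> 10 lines: qkk pwfz xrf cjrfk aof gefy tmha gfnl rbnue pxujn
Hunk 7: at line 1 remove [pwfz] add [fuq,ylci,oks] -> 12 lines: qkk fuq ylci oks xrf cjrfk aof gefy tmha gfnl rbnue pxujn
Final line count: 12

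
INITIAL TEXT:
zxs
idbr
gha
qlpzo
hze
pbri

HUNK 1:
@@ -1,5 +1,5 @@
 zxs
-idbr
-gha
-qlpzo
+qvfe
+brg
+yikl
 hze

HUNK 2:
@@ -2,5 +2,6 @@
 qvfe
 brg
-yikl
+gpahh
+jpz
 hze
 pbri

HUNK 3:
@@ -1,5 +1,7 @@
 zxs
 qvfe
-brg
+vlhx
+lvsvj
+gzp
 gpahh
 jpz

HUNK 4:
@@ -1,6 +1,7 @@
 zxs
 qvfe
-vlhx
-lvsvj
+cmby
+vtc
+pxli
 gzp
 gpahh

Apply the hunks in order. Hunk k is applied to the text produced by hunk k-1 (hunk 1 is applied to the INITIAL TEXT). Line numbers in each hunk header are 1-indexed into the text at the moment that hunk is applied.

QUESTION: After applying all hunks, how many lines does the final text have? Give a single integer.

Hunk 1: at line 1 remove [idbr,gha,qlpzo] add [qvfe,brg,yikl] -> 6 lines: zxs qvfe brg yikl hze pbri
Hunk 2: at line 2 remove [yikl] add [gpahh,jpz] -> 7 lines: zxs qvfe brg gpahh jpz hze pbri
Hunk 3: at line 1 remove [brg] add [vlhx,lvsvj,gzp] -> 9 lines: zxs qvfe vlhx lvsvj gzp gpahh jpz hze pbri
Hunk 4: at line 1 remove [vlhx,lvsvj] add [cmby,vtc,pxli] -> 10 lines: zxs qvfe cmby vtc pxli gzp gpahh jpz hze pbri
Final line count: 10

Answer: 10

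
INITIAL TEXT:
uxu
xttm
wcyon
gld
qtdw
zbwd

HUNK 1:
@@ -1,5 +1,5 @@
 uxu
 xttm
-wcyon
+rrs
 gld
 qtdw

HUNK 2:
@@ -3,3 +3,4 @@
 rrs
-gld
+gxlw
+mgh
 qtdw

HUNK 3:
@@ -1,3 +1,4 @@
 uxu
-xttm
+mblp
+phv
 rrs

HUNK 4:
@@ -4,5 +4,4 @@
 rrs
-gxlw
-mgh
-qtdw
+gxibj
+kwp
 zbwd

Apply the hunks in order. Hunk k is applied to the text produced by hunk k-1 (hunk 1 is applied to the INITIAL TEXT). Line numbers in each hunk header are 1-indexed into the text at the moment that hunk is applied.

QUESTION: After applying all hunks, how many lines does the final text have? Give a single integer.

Hunk 1: at line 1 remove [wcyon] add [rrs] -> 6 lines: uxu xttm rrs gld qtdw zbwd
Hunk 2: at line 3 remove [gld] add [gxlw,mgh] -> 7 lines: uxu xttm rrs gxlw mgh qtdw zbwd
Hunk 3: at line 1 remove [xttm] add [mblp,phv] -> 8 lines: uxu mblp phv rrs gxlw mgh qtdw zbwd
Hunk 4: at line 4 remove [gxlw,mgh,qtdw] add [gxibj,kwp] -> 7 lines: uxu mblp phv rrs gxibj kwp zbwd
Final line count: 7

Answer: 7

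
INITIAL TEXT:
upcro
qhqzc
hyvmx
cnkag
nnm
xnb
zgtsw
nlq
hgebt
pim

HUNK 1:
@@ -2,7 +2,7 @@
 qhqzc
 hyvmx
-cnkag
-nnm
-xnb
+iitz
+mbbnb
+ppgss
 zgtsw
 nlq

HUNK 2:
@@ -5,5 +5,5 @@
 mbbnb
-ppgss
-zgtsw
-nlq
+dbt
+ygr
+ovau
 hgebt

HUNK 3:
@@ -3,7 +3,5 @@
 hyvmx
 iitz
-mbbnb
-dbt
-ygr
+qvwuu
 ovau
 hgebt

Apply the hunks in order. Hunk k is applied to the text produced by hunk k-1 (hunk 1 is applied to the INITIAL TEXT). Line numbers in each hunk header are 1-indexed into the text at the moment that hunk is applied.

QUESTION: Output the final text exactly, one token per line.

Answer: upcro
qhqzc
hyvmx
iitz
qvwuu
ovau
hgebt
pim

Derivation:
Hunk 1: at line 2 remove [cnkag,nnm,xnb] add [iitz,mbbnb,ppgss] -> 10 lines: upcro qhqzc hyvmx iitz mbbnb ppgss zgtsw nlq hgebt pim
Hunk 2: at line 5 remove [ppgss,zgtsw,nlq] add [dbt,ygr,ovau] -> 10 lines: upcro qhqzc hyvmx iitz mbbnb dbt ygr ovau hgebt pim
Hunk 3: at line 3 remove [mbbnb,dbt,ygr] add [qvwuu] -> 8 lines: upcro qhqzc hyvmx iitz qvwuu ovau hgebt pim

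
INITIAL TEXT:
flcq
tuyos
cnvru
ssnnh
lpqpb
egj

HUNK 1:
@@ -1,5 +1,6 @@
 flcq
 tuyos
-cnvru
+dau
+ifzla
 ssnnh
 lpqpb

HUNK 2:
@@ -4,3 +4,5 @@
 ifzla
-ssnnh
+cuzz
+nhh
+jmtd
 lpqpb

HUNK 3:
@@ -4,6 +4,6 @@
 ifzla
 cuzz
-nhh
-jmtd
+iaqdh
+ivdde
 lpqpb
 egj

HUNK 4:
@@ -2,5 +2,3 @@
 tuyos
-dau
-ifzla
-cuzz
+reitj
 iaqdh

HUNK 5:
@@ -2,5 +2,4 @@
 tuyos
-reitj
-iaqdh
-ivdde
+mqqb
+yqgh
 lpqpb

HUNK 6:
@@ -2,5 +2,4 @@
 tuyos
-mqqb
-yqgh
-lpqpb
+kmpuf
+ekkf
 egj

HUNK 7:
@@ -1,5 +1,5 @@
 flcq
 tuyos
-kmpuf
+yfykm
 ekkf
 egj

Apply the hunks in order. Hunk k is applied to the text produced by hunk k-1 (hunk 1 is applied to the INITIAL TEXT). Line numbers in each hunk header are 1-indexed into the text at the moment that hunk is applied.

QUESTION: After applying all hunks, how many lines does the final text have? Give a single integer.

Hunk 1: at line 1 remove [cnvru] add [dau,ifzla] -> 7 lines: flcq tuyos dau ifzla ssnnh lpqpb egj
Hunk 2: at line 4 remove [ssnnh] add [cuzz,nhh,jmtd] -> 9 lines: flcq tuyos dau ifzla cuzz nhh jmtd lpqpb egj
Hunk 3: at line 4 remove [nhh,jmtd] add [iaqdh,ivdde] -> 9 lines: flcq tuyos dau ifzla cuzz iaqdh ivdde lpqpb egj
Hunk 4: at line 2 remove [dau,ifzla,cuzz] add [reitj] -> 7 lines: flcq tuyos reitj iaqdh ivdde lpqpb egj
Hunk 5: at line 2 remove [reitj,iaqdh,ivdde] add [mqqb,yqgh] -> 6 lines: flcq tuyos mqqb yqgh lpqpb egj
Hunk 6: at line 2 remove [mqqb,yqgh,lpqpb] add [kmpuf,ekkf] -> 5 lines: flcq tuyos kmpuf ekkf egj
Hunk 7: at line 1 remove [kmpuf] add [yfykm] -> 5 lines: flcq tuyos yfykm ekkf egj
Final line count: 5

Answer: 5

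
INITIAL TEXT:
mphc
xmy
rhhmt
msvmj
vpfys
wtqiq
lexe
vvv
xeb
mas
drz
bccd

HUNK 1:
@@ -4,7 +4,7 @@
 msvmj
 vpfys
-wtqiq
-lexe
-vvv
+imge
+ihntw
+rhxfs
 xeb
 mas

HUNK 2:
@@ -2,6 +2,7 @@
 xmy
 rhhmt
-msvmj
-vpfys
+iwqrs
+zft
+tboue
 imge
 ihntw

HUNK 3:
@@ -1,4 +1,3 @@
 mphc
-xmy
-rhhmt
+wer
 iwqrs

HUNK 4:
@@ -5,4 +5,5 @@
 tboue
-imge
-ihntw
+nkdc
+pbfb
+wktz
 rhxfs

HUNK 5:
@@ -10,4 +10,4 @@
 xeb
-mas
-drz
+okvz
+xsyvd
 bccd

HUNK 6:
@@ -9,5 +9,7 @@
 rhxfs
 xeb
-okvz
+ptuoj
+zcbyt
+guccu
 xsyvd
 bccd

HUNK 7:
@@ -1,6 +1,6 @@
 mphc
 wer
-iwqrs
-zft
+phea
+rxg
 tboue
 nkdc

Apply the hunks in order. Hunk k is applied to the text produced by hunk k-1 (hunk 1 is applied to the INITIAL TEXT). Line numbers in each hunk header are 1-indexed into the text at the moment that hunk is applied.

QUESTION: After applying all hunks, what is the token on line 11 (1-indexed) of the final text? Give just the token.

Answer: ptuoj

Derivation:
Hunk 1: at line 4 remove [wtqiq,lexe,vvv] add [imge,ihntw,rhxfs] -> 12 lines: mphc xmy rhhmt msvmj vpfys imge ihntw rhxfs xeb mas drz bccd
Hunk 2: at line 2 remove [msvmj,vpfys] add [iwqrs,zft,tboue] -> 13 lines: mphc xmy rhhmt iwqrs zft tboue imge ihntw rhxfs xeb mas drz bccd
Hunk 3: at line 1 remove [xmy,rhhmt] add [wer] -> 12 lines: mphc wer iwqrs zft tboue imge ihntw rhxfs xeb mas drz bccd
Hunk 4: at line 5 remove [imge,ihntw] add [nkdc,pbfb,wktz] -> 13 lines: mphc wer iwqrs zft tboue nkdc pbfb wktz rhxfs xeb mas drz bccd
Hunk 5: at line 10 remove [mas,drz] add [okvz,xsyvd] -> 13 lines: mphc wer iwqrs zft tboue nkdc pbfb wktz rhxfs xeb okvz xsyvd bccd
Hunk 6: at line 9 remove [okvz] add [ptuoj,zcbyt,guccu] -> 15 lines: mphc wer iwqrs zft tboue nkdc pbfb wktz rhxfs xeb ptuoj zcbyt guccu xsyvd bccd
Hunk 7: at line 1 remove [iwqrs,zft] add [phea,rxg] -> 15 lines: mphc wer phea rxg tboue nkdc pbfb wktz rhxfs xeb ptuoj zcbyt guccu xsyvd bccd
Final line 11: ptuoj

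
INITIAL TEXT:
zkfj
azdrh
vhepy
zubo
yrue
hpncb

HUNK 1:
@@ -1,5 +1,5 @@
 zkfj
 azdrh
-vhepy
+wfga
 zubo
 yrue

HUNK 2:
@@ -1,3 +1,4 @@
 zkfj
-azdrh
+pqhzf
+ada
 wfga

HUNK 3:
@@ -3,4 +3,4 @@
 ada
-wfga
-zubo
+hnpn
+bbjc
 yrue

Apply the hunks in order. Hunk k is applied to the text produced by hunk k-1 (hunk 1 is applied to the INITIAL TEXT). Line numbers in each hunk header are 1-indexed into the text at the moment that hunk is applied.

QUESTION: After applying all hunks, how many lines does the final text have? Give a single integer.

Answer: 7

Derivation:
Hunk 1: at line 1 remove [vhepy] add [wfga] -> 6 lines: zkfj azdrh wfga zubo yrue hpncb
Hunk 2: at line 1 remove [azdrh] add [pqhzf,ada] -> 7 lines: zkfj pqhzf ada wfga zubo yrue hpncb
Hunk 3: at line 3 remove [wfga,zubo] add [hnpn,bbjc] -> 7 lines: zkfj pqhzf ada hnpn bbjc yrue hpncb
Final line count: 7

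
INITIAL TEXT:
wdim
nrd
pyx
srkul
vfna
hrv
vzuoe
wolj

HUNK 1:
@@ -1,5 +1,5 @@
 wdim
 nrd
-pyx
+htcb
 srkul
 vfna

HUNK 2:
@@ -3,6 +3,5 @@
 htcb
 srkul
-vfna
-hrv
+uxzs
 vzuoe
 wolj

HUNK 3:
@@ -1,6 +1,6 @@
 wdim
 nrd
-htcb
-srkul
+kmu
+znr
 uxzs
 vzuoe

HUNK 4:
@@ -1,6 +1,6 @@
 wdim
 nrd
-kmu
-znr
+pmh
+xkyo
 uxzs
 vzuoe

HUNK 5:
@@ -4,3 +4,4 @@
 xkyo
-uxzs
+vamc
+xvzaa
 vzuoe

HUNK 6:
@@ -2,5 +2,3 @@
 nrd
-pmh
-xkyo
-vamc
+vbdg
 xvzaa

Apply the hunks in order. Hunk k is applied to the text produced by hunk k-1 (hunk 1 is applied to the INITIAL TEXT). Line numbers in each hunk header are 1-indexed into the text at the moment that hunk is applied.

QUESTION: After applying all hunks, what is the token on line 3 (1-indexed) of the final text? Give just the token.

Hunk 1: at line 1 remove [pyx] add [htcb] -> 8 lines: wdim nrd htcb srkul vfna hrv vzuoe wolj
Hunk 2: at line 3 remove [vfna,hrv] add [uxzs] -> 7 lines: wdim nrd htcb srkul uxzs vzuoe wolj
Hunk 3: at line 1 remove [htcb,srkul] add [kmu,znr] -> 7 lines: wdim nrd kmu znr uxzs vzuoe wolj
Hunk 4: at line 1 remove [kmu,znr] add [pmh,xkyo] -> 7 lines: wdim nrd pmh xkyo uxzs vzuoe wolj
Hunk 5: at line 4 remove [uxzs] add [vamc,xvzaa] -> 8 lines: wdim nrd pmh xkyo vamc xvzaa vzuoe wolj
Hunk 6: at line 2 remove [pmh,xkyo,vamc] add [vbdg] -> 6 lines: wdim nrd vbdg xvzaa vzuoe wolj
Final line 3: vbdg

Answer: vbdg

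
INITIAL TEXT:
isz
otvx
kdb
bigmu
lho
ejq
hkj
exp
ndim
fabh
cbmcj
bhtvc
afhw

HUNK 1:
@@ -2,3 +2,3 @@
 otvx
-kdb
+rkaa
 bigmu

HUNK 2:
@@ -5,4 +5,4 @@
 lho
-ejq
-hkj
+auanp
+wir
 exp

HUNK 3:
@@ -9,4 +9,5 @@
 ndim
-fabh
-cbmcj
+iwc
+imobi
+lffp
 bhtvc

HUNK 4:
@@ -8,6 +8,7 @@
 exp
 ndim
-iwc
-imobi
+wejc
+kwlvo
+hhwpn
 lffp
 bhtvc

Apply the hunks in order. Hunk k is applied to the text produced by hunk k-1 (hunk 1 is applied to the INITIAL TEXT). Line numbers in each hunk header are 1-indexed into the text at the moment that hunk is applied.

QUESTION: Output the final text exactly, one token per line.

Hunk 1: at line 2 remove [kdb] add [rkaa] -> 13 lines: isz otvx rkaa bigmu lho ejq hkj exp ndim fabh cbmcj bhtvc afhw
Hunk 2: at line 5 remove [ejq,hkj] add [auanp,wir] -> 13 lines: isz otvx rkaa bigmu lho auanp wir exp ndim fabh cbmcj bhtvc afhw
Hunk 3: at line 9 remove [fabh,cbmcj] add [iwc,imobi,lffp] -> 14 lines: isz otvx rkaa bigmu lho auanp wir exp ndim iwc imobi lffp bhtvc afhw
Hunk 4: at line 8 remove [iwc,imobi] add [wejc,kwlvo,hhwpn] -> 15 lines: isz otvx rkaa bigmu lho auanp wir exp ndim wejc kwlvo hhwpn lffp bhtvc afhw

Answer: isz
otvx
rkaa
bigmu
lho
auanp
wir
exp
ndim
wejc
kwlvo
hhwpn
lffp
bhtvc
afhw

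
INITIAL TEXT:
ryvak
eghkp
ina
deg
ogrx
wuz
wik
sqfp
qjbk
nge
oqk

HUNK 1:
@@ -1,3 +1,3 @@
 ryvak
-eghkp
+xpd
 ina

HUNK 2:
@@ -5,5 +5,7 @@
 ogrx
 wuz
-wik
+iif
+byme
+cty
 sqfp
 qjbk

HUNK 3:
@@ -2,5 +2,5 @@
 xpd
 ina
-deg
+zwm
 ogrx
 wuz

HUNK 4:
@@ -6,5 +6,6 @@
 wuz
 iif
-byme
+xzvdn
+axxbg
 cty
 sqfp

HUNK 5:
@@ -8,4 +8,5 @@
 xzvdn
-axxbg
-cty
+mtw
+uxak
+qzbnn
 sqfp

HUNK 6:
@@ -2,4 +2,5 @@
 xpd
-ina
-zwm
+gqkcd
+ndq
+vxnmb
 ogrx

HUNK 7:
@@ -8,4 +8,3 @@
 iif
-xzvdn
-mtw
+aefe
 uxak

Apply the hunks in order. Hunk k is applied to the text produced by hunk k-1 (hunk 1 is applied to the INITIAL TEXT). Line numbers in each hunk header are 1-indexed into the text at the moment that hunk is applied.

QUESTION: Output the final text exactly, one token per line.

Answer: ryvak
xpd
gqkcd
ndq
vxnmb
ogrx
wuz
iif
aefe
uxak
qzbnn
sqfp
qjbk
nge
oqk

Derivation:
Hunk 1: at line 1 remove [eghkp] add [xpd] -> 11 lines: ryvak xpd ina deg ogrx wuz wik sqfp qjbk nge oqk
Hunk 2: at line 5 remove [wik] add [iif,byme,cty] -> 13 lines: ryvak xpd ina deg ogrx wuz iif byme cty sqfp qjbk nge oqk
Hunk 3: at line 2 remove [deg] add [zwm] -> 13 lines: ryvak xpd ina zwm ogrx wuz iif byme cty sqfp qjbk nge oqk
Hunk 4: at line 6 remove [byme] add [xzvdn,axxbg] -> 14 lines: ryvak xpd ina zwm ogrx wuz iif xzvdn axxbg cty sqfp qjbk nge oqk
Hunk 5: at line 8 remove [axxbg,cty] add [mtw,uxak,qzbnn] -> 15 lines: ryvak xpd ina zwm ogrx wuz iif xzvdn mtw uxak qzbnn sqfp qjbk nge oqk
Hunk 6: at line 2 remove [ina,zwm] add [gqkcd,ndq,vxnmb] -> 16 lines: ryvak xpd gqkcd ndq vxnmb ogrx wuz iif xzvdn mtw uxak qzbnn sqfp qjbk nge oqk
Hunk 7: at line 8 remove [xzvdn,mtw] add [aefe] -> 15 lines: ryvak xpd gqkcd ndq vxnmb ogrx wuz iif aefe uxak qzbnn sqfp qjbk nge oqk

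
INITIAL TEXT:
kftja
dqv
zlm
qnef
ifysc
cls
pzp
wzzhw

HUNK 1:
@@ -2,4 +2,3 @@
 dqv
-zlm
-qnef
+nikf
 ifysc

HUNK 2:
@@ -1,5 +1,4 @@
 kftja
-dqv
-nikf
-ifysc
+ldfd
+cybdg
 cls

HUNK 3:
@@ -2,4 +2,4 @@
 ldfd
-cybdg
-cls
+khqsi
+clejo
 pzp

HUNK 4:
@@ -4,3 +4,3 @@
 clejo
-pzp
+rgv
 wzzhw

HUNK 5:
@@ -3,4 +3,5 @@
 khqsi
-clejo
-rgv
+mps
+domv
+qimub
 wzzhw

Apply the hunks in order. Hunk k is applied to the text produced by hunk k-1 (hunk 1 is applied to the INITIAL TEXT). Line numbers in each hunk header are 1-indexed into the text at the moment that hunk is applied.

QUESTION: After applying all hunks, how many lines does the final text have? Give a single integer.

Hunk 1: at line 2 remove [zlm,qnef] add [nikf] -> 7 lines: kftja dqv nikf ifysc cls pzp wzzhw
Hunk 2: at line 1 remove [dqv,nikf,ifysc] add [ldfd,cybdg] -> 6 lines: kftja ldfd cybdg cls pzp wzzhw
Hunk 3: at line 2 remove [cybdg,cls] add [khqsi,clejo] -> 6 lines: kftja ldfd khqsi clejo pzp wzzhw
Hunk 4: at line 4 remove [pzp] add [rgv] -> 6 lines: kftja ldfd khqsi clejo rgv wzzhw
Hunk 5: at line 3 remove [clejo,rgv] add [mps,domv,qimub] -> 7 lines: kftja ldfd khqsi mps domv qimub wzzhw
Final line count: 7

Answer: 7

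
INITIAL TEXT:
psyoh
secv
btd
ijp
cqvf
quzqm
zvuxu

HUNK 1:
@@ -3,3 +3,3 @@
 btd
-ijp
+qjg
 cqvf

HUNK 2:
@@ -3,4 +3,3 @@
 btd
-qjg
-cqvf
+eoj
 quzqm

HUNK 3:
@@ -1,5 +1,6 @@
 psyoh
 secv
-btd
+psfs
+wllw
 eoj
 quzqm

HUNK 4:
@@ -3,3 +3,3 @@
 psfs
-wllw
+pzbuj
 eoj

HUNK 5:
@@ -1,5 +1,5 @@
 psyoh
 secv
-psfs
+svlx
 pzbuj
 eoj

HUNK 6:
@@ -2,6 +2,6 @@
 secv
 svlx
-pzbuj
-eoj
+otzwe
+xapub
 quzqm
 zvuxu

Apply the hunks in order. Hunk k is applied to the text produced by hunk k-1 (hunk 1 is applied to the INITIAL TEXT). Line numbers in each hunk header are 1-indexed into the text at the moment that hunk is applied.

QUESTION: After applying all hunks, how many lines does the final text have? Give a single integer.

Answer: 7

Derivation:
Hunk 1: at line 3 remove [ijp] add [qjg] -> 7 lines: psyoh secv btd qjg cqvf quzqm zvuxu
Hunk 2: at line 3 remove [qjg,cqvf] add [eoj] -> 6 lines: psyoh secv btd eoj quzqm zvuxu
Hunk 3: at line 1 remove [btd] add [psfs,wllw] -> 7 lines: psyoh secv psfs wllw eoj quzqm zvuxu
Hunk 4: at line 3 remove [wllw] add [pzbuj] -> 7 lines: psyoh secv psfs pzbuj eoj quzqm zvuxu
Hunk 5: at line 1 remove [psfs] add [svlx] -> 7 lines: psyoh secv svlx pzbuj eoj quzqm zvuxu
Hunk 6: at line 2 remove [pzbuj,eoj] add [otzwe,xapub] -> 7 lines: psyoh secv svlx otzwe xapub quzqm zvuxu
Final line count: 7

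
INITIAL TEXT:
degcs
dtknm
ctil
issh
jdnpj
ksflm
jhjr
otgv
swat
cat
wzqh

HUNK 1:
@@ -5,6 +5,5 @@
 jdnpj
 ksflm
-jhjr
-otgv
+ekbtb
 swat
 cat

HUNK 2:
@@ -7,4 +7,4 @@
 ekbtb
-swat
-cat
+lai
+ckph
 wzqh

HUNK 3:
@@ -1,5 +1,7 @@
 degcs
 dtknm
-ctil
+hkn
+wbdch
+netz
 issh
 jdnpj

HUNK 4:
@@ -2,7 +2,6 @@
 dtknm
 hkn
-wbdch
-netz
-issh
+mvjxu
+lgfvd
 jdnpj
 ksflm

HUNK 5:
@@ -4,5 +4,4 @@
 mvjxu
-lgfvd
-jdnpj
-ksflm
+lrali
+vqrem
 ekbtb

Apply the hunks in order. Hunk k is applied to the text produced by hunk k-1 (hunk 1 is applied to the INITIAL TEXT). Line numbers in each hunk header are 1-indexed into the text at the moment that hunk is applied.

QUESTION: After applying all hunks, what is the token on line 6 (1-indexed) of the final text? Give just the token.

Hunk 1: at line 5 remove [jhjr,otgv] add [ekbtb] -> 10 lines: degcs dtknm ctil issh jdnpj ksflm ekbtb swat cat wzqh
Hunk 2: at line 7 remove [swat,cat] add [lai,ckph] -> 10 lines: degcs dtknm ctil issh jdnpj ksflm ekbtb lai ckph wzqh
Hunk 3: at line 1 remove [ctil] add [hkn,wbdch,netz] -> 12 lines: degcs dtknm hkn wbdch netz issh jdnpj ksflm ekbtb lai ckph wzqh
Hunk 4: at line 2 remove [wbdch,netz,issh] add [mvjxu,lgfvd] -> 11 lines: degcs dtknm hkn mvjxu lgfvd jdnpj ksflm ekbtb lai ckph wzqh
Hunk 5: at line 4 remove [lgfvd,jdnpj,ksflm] add [lrali,vqrem] -> 10 lines: degcs dtknm hkn mvjxu lrali vqrem ekbtb lai ckph wzqh
Final line 6: vqrem

Answer: vqrem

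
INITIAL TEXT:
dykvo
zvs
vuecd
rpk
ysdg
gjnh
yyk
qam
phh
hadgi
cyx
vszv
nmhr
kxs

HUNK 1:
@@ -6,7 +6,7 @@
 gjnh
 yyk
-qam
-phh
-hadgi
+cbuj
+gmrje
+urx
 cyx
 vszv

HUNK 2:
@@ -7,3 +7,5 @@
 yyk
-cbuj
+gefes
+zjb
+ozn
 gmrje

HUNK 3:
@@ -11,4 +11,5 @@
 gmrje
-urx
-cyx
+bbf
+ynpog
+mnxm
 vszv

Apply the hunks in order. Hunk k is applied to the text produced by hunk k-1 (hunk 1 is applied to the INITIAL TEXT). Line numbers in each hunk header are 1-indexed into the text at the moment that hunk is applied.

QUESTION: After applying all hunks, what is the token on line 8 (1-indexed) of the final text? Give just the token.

Hunk 1: at line 6 remove [qam,phh,hadgi] add [cbuj,gmrje,urx] -> 14 lines: dykvo zvs vuecd rpk ysdg gjnh yyk cbuj gmrje urx cyx vszv nmhr kxs
Hunk 2: at line 7 remove [cbuj] add [gefes,zjb,ozn] -> 16 lines: dykvo zvs vuecd rpk ysdg gjnh yyk gefes zjb ozn gmrje urx cyx vszv nmhr kxs
Hunk 3: at line 11 remove [urx,cyx] add [bbf,ynpog,mnxm] -> 17 lines: dykvo zvs vuecd rpk ysdg gjnh yyk gefes zjb ozn gmrje bbf ynpog mnxm vszv nmhr kxs
Final line 8: gefes

Answer: gefes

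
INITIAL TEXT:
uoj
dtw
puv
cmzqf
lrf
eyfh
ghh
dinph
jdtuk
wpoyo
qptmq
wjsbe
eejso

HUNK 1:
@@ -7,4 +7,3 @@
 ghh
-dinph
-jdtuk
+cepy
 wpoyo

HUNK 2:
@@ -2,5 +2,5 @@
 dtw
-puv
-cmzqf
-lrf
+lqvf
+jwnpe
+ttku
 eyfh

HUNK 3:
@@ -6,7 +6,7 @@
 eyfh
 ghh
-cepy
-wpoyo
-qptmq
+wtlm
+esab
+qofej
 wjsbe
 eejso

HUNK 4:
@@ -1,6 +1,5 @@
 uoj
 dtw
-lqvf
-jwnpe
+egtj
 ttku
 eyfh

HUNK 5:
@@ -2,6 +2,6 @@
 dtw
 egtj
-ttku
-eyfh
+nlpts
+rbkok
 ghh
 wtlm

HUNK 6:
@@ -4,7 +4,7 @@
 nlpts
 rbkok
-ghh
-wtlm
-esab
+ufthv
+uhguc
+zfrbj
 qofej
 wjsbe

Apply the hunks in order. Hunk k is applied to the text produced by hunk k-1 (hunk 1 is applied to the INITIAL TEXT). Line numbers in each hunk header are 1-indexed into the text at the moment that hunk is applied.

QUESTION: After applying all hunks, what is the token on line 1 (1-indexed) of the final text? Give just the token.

Hunk 1: at line 7 remove [dinph,jdtuk] add [cepy] -> 12 lines: uoj dtw puv cmzqf lrf eyfh ghh cepy wpoyo qptmq wjsbe eejso
Hunk 2: at line 2 remove [puv,cmzqf,lrf] add [lqvf,jwnpe,ttku] -> 12 lines: uoj dtw lqvf jwnpe ttku eyfh ghh cepy wpoyo qptmq wjsbe eejso
Hunk 3: at line 6 remove [cepy,wpoyo,qptmq] add [wtlm,esab,qofej] -> 12 lines: uoj dtw lqvf jwnpe ttku eyfh ghh wtlm esab qofej wjsbe eejso
Hunk 4: at line 1 remove [lqvf,jwnpe] add [egtj] -> 11 lines: uoj dtw egtj ttku eyfh ghh wtlm esab qofej wjsbe eejso
Hunk 5: at line 2 remove [ttku,eyfh] add [nlpts,rbkok] -> 11 lines: uoj dtw egtj nlpts rbkok ghh wtlm esab qofej wjsbe eejso
Hunk 6: at line 4 remove [ghh,wtlm,esab] add [ufthv,uhguc,zfrbj] -> 11 lines: uoj dtw egtj nlpts rbkok ufthv uhguc zfrbj qofej wjsbe eejso
Final line 1: uoj

Answer: uoj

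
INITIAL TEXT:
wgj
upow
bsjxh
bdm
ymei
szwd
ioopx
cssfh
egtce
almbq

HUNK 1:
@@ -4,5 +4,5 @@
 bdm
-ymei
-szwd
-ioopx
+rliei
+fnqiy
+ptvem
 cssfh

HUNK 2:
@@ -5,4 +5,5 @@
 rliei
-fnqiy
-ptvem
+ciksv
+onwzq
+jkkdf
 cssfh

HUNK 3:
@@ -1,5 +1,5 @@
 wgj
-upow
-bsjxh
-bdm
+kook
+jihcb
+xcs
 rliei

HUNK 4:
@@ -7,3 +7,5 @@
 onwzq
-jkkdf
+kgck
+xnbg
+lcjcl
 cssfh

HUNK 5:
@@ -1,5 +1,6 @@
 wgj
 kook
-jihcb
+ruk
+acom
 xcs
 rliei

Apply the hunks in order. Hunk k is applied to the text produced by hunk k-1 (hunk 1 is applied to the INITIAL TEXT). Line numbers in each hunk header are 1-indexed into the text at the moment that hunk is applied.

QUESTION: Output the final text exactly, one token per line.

Hunk 1: at line 4 remove [ymei,szwd,ioopx] add [rliei,fnqiy,ptvem] -> 10 lines: wgj upow bsjxh bdm rliei fnqiy ptvem cssfh egtce almbq
Hunk 2: at line 5 remove [fnqiy,ptvem] add [ciksv,onwzq,jkkdf] -> 11 lines: wgj upow bsjxh bdm rliei ciksv onwzq jkkdf cssfh egtce almbq
Hunk 3: at line 1 remove [upow,bsjxh,bdm] add [kook,jihcb,xcs] -> 11 lines: wgj kook jihcb xcs rliei ciksv onwzq jkkdf cssfh egtce almbq
Hunk 4: at line 7 remove [jkkdf] add [kgck,xnbg,lcjcl] -> 13 lines: wgj kook jihcb xcs rliei ciksv onwzq kgck xnbg lcjcl cssfh egtce almbq
Hunk 5: at line 1 remove [jihcb] add [ruk,acom] -> 14 lines: wgj kook ruk acom xcs rliei ciksv onwzq kgck xnbg lcjcl cssfh egtce almbq

Answer: wgj
kook
ruk
acom
xcs
rliei
ciksv
onwzq
kgck
xnbg
lcjcl
cssfh
egtce
almbq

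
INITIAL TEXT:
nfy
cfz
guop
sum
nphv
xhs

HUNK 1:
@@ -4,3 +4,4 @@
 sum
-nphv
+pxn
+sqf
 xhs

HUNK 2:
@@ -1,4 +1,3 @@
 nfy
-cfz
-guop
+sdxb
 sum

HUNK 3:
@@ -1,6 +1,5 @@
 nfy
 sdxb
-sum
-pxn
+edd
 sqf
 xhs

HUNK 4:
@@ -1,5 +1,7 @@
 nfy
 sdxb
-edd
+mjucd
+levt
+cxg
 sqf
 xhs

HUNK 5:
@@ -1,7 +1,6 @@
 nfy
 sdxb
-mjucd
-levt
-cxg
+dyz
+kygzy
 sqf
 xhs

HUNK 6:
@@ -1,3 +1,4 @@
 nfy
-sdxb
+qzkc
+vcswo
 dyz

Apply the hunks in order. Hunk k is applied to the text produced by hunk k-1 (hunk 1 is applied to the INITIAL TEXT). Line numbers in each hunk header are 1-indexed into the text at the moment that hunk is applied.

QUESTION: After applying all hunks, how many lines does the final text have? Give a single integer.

Hunk 1: at line 4 remove [nphv] add [pxn,sqf] -> 7 lines: nfy cfz guop sum pxn sqf xhs
Hunk 2: at line 1 remove [cfz,guop] add [sdxb] -> 6 lines: nfy sdxb sum pxn sqf xhs
Hunk 3: at line 1 remove [sum,pxn] add [edd] -> 5 lines: nfy sdxb edd sqf xhs
Hunk 4: at line 1 remove [edd] add [mjucd,levt,cxg] -> 7 lines: nfy sdxb mjucd levt cxg sqf xhs
Hunk 5: at line 1 remove [mjucd,levt,cxg] add [dyz,kygzy] -> 6 lines: nfy sdxb dyz kygzy sqf xhs
Hunk 6: at line 1 remove [sdxb] add [qzkc,vcswo] -> 7 lines: nfy qzkc vcswo dyz kygzy sqf xhs
Final line count: 7

Answer: 7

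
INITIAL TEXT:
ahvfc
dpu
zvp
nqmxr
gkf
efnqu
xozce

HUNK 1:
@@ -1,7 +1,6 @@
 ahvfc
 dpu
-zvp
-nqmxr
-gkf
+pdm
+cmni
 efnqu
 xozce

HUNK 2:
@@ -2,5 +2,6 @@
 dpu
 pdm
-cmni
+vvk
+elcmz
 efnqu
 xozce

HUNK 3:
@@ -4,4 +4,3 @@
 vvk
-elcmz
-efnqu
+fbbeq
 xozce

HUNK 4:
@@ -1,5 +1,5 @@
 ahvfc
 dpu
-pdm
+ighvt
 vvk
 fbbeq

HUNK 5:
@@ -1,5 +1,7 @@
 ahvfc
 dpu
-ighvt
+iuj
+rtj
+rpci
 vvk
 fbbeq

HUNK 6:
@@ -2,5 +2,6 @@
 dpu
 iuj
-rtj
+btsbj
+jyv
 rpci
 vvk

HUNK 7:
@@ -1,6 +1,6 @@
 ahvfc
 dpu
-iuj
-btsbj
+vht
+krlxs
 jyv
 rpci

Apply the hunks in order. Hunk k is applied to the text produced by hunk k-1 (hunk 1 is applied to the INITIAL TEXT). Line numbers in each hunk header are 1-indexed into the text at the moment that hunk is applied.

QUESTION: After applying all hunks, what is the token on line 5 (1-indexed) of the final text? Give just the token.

Answer: jyv

Derivation:
Hunk 1: at line 1 remove [zvp,nqmxr,gkf] add [pdm,cmni] -> 6 lines: ahvfc dpu pdm cmni efnqu xozce
Hunk 2: at line 2 remove [cmni] add [vvk,elcmz] -> 7 lines: ahvfc dpu pdm vvk elcmz efnqu xozce
Hunk 3: at line 4 remove [elcmz,efnqu] add [fbbeq] -> 6 lines: ahvfc dpu pdm vvk fbbeq xozce
Hunk 4: at line 1 remove [pdm] add [ighvt] -> 6 lines: ahvfc dpu ighvt vvk fbbeq xozce
Hunk 5: at line 1 remove [ighvt] add [iuj,rtj,rpci] -> 8 lines: ahvfc dpu iuj rtj rpci vvk fbbeq xozce
Hunk 6: at line 2 remove [rtj] add [btsbj,jyv] -> 9 lines: ahvfc dpu iuj btsbj jyv rpci vvk fbbeq xozce
Hunk 7: at line 1 remove [iuj,btsbj] add [vht,krlxs] -> 9 lines: ahvfc dpu vht krlxs jyv rpci vvk fbbeq xozce
Final line 5: jyv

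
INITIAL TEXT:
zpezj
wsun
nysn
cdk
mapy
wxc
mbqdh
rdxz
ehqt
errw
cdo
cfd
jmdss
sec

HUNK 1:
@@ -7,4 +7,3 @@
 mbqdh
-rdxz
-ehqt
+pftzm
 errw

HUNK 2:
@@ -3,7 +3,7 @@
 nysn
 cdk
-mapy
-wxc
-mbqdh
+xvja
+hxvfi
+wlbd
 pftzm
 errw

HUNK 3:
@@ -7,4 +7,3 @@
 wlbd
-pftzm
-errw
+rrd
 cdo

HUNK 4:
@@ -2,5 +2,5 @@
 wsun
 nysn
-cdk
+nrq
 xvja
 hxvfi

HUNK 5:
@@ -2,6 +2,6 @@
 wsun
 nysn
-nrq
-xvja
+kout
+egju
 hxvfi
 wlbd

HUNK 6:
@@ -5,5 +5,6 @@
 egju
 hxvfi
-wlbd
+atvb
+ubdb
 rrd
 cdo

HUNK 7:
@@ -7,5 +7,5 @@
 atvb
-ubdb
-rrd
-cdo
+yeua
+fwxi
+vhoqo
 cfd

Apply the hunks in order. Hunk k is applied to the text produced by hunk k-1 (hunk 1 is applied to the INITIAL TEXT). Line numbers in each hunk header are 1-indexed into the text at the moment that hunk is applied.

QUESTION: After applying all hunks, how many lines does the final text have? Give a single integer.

Answer: 13

Derivation:
Hunk 1: at line 7 remove [rdxz,ehqt] add [pftzm] -> 13 lines: zpezj wsun nysn cdk mapy wxc mbqdh pftzm errw cdo cfd jmdss sec
Hunk 2: at line 3 remove [mapy,wxc,mbqdh] add [xvja,hxvfi,wlbd] -> 13 lines: zpezj wsun nysn cdk xvja hxvfi wlbd pftzm errw cdo cfd jmdss sec
Hunk 3: at line 7 remove [pftzm,errw] add [rrd] -> 12 lines: zpezj wsun nysn cdk xvja hxvfi wlbd rrd cdo cfd jmdss sec
Hunk 4: at line 2 remove [cdk] add [nrq] -> 12 lines: zpezj wsun nysn nrq xvja hxvfi wlbd rrd cdo cfd jmdss sec
Hunk 5: at line 2 remove [nrq,xvja] add [kout,egju] -> 12 lines: zpezj wsun nysn kout egju hxvfi wlbd rrd cdo cfd jmdss sec
Hunk 6: at line 5 remove [wlbd] add [atvb,ubdb] -> 13 lines: zpezj wsun nysn kout egju hxvfi atvb ubdb rrd cdo cfd jmdss sec
Hunk 7: at line 7 remove [ubdb,rrd,cdo] add [yeua,fwxi,vhoqo] -> 13 lines: zpezj wsun nysn kout egju hxvfi atvb yeua fwxi vhoqo cfd jmdss sec
Final line count: 13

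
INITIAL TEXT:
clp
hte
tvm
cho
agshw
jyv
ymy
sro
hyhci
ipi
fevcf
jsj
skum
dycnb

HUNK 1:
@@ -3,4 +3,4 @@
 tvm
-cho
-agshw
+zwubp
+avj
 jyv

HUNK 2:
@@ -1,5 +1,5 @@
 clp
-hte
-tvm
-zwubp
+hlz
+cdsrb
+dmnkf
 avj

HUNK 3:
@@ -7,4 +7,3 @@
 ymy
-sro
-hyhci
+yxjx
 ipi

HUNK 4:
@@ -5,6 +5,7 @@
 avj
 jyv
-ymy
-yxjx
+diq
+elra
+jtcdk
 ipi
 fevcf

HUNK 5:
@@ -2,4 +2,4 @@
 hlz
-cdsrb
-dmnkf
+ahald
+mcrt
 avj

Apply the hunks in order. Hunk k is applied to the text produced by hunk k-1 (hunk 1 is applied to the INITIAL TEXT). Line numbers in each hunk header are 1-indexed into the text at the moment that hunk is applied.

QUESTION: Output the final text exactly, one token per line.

Answer: clp
hlz
ahald
mcrt
avj
jyv
diq
elra
jtcdk
ipi
fevcf
jsj
skum
dycnb

Derivation:
Hunk 1: at line 3 remove [cho,agshw] add [zwubp,avj] -> 14 lines: clp hte tvm zwubp avj jyv ymy sro hyhci ipi fevcf jsj skum dycnb
Hunk 2: at line 1 remove [hte,tvm,zwubp] add [hlz,cdsrb,dmnkf] -> 14 lines: clp hlz cdsrb dmnkf avj jyv ymy sro hyhci ipi fevcf jsj skum dycnb
Hunk 3: at line 7 remove [sro,hyhci] add [yxjx] -> 13 lines: clp hlz cdsrb dmnkf avj jyv ymy yxjx ipi fevcf jsj skum dycnb
Hunk 4: at line 5 remove [ymy,yxjx] add [diq,elra,jtcdk] -> 14 lines: clp hlz cdsrb dmnkf avj jyv diq elra jtcdk ipi fevcf jsj skum dycnb
Hunk 5: at line 2 remove [cdsrb,dmnkf] add [ahald,mcrt] -> 14 lines: clp hlz ahald mcrt avj jyv diq elra jtcdk ipi fevcf jsj skum dycnb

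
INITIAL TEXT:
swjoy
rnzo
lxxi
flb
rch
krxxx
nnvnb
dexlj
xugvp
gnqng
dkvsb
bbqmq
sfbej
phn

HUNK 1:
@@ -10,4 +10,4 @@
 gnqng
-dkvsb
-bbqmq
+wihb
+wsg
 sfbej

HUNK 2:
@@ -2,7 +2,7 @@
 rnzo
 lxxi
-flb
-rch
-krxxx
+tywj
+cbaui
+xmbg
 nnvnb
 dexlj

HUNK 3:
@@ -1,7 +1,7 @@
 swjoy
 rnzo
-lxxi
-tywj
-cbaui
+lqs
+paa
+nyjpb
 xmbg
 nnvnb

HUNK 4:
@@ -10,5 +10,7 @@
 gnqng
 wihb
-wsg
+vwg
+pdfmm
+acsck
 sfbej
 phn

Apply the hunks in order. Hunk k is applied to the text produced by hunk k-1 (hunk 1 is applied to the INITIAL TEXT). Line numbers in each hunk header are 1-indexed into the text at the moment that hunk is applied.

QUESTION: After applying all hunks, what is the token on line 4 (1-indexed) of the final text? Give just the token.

Answer: paa

Derivation:
Hunk 1: at line 10 remove [dkvsb,bbqmq] add [wihb,wsg] -> 14 lines: swjoy rnzo lxxi flb rch krxxx nnvnb dexlj xugvp gnqng wihb wsg sfbej phn
Hunk 2: at line 2 remove [flb,rch,krxxx] add [tywj,cbaui,xmbg] -> 14 lines: swjoy rnzo lxxi tywj cbaui xmbg nnvnb dexlj xugvp gnqng wihb wsg sfbej phn
Hunk 3: at line 1 remove [lxxi,tywj,cbaui] add [lqs,paa,nyjpb] -> 14 lines: swjoy rnzo lqs paa nyjpb xmbg nnvnb dexlj xugvp gnqng wihb wsg sfbej phn
Hunk 4: at line 10 remove [wsg] add [vwg,pdfmm,acsck] -> 16 lines: swjoy rnzo lqs paa nyjpb xmbg nnvnb dexlj xugvp gnqng wihb vwg pdfmm acsck sfbej phn
Final line 4: paa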